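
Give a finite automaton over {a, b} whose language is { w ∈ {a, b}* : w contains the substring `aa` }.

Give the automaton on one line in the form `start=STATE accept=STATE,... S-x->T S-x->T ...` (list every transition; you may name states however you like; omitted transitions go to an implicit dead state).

start=q0 accept=q2 q0-a->q1 q0-b->q0 q1-a->q2 q1-b->q0 q2-a->q2 q2-b->q2

Track how much of `aa` has been matched so far: state q0 is no progress, q2 is the absorbing accept state reached once `aa` has occurred. Intermediate states record partial matches; on a mismatch, fall back to the longest reusable overlap.
A 3-state machine:
        a   b  
>  q0   q1  q0 
   q1   q2  q0 
 * q2   q2  q2 
(> = start, * = accepting)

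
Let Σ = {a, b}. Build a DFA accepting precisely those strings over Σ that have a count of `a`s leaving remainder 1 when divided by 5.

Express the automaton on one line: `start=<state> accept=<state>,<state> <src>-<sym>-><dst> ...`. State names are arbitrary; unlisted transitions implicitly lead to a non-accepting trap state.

start=S0 accept=S1 S0-a->S1 S0-b->S0 S1-a->S2 S1-b->S1 S2-a->S3 S2-b->S2 S3-a->S4 S3-b->S3 S4-a->S0 S4-b->S4

The only thing that matters is how many `a`s have appeared, reduced mod 5. Use one state per residue: S0 for 0, …, S4 for 4. Reading `a` moves to the next residue; anything else stays put. S1 is accepting.
With 5 states:
        a   b  
>  S0   S1  S0 
 * S1   S2  S1 
   S2   S3  S2 
   S3   S4  S3 
   S4   S0  S4 
(> = start, * = accepting)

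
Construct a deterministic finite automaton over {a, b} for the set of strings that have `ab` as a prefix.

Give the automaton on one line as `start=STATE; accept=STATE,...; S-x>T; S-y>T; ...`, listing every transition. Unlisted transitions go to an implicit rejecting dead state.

Walk along `ab` while the input agrees: from q0 take `a` to q1, and so on. Any deviation drops to the rejecting sink q3. Once q2 is reached the prefix is confirmed and every continuation is accepted.
4 states suffice.
        a   b  
>  q0   q1  q3 
   q1   q3  q2 
 * q2   q2  q2 
   q3   q3  q3 
(> = start, * = accepting)

start=q0; accept=q2; q0-a>q1; q0-b>q3; q1-a>q3; q1-b>q2; q2-a>q2; q2-b>q2; q3-a>q3; q3-b>q3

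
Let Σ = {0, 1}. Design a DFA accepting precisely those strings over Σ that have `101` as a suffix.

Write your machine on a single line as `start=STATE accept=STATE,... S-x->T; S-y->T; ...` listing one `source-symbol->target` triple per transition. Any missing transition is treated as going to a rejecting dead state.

Remember how much of `101` the current input suffix matches. State q0 means no match yet; q1 means the last symbol is `1`; q2 means the last 2 symbols are `10`; q3 means the last 3 symbols are `101`. Only q3 accepts. On a mismatch, fall back to the longest proper suffix that is still a prefix of `101`.
With 4 states:
        0   1  
>  q0   q0  q1 
   q1   q2  q1 
   q2   q0  q3 
 * q3   q2  q1 
(> = start, * = accepting)

start=q0; accept=q3; q0-0->q0; q0-1->q1; q1-0->q2; q1-1->q1; q2-0->q0; q2-1->q3; q3-0->q2; q3-1->q1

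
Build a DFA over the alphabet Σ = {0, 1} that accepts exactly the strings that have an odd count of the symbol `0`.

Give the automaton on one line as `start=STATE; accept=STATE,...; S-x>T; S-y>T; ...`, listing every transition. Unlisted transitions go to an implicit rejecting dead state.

start=A; accept=B; A-0>B; A-1>A; B-0>A; B-1>B

The only thing that matters is how many `0`s have appeared, reduced mod 2. Use one state per residue: A for 0, …, B for 1. Reading `0` moves to the next residue; anything else stays put. B is accepting.
2 states suffice.
       0  1 
>  A   B  A 
 * B   A  B 
(> = start, * = accepting)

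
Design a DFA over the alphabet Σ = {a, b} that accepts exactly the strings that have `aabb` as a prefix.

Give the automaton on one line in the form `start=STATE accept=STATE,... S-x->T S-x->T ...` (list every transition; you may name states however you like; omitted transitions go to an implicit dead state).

start=q0 accept=q4 q0-a->q1 q0-b->q5 q1-a->q2 q1-b->q5 q2-a->q5 q2-b->q3 q3-a->q5 q3-b->q4 q4-a->q4 q4-b->q4 q5-a->q5 q5-b->q5

Check the first 4 symbols one by one: q0 through q3 record how many have matched `aabb` so far; any wrong symbol goes to the dead state q5. After all 4 match we enter the accepting sink q4.
A 6-state machine:
        a   b  
>  q0   q1  q5 
   q1   q2  q5 
   q2   q5  q3 
   q3   q5  q4 
 * q4   q4  q4 
   q5   q5  q5 
(> = start, * = accepting)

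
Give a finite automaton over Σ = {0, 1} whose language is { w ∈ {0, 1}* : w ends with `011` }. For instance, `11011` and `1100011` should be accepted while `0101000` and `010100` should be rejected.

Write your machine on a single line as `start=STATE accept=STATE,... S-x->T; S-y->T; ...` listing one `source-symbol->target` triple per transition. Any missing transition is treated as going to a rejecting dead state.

Let each state record the length of the longest suffix of the input read so far that is also a prefix of `011`. s1 means the last symbol is `0`; s2 means the last 2 symbols are `01`; s3 means the last 3 symbols are `011`. Accept only at s3, where the string currently ends in `011`.
With 4 states:
        0   1  
>  s0   s1  s0 
   s1   s1  s2 
   s2   s1  s3 
 * s3   s1  s0 
(> = start, * = accepting)

start=s0; accept=s3; s0-0->s1; s0-1->s0; s1-0->s1; s1-1->s2; s2-0->s1; s2-1->s3; s3-0->s1; s3-1->s0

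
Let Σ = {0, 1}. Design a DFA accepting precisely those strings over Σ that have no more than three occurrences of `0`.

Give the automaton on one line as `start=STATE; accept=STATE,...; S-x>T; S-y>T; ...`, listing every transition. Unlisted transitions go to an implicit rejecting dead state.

Only the number of `0`s matters, and only up to 4. Make a chain s0 → s1 → s2 → s3 → s4 advanced by each `0` (with s4 absorbing); every other symbol self-loops. The accepting set is {s0, s1, s2, s3}.
        0   1  
>* s0   s1  s0 
 * s1   s2  s1 
 * s2   s3  s2 
 * s3   s4  s3 
   s4   s4  s4 
(> = start, * = accepting)

start=s0; accept=s0,s1,s2,s3; s0-0>s1; s0-1>s0; s1-0>s2; s1-1>s1; s2-0>s3; s2-1>s2; s3-0>s4; s3-1>s3; s4-0>s4; s4-1>s4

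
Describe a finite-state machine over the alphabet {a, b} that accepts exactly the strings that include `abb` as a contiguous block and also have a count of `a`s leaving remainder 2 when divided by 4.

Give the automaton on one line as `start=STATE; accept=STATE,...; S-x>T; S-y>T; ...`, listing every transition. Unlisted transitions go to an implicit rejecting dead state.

start=S0; accept=S9; S0-a>S1; S0-b>S0; S1-a>S2; S1-b>S3; S2-a>S4; S2-b>S5; S3-a>S2; S3-b>S6; S4-a>S7; S4-b>S8; S5-a>S4; S5-b>S9; S6-a>S9; S6-b>S6; S7-a>S1; S7-b>S10; S8-a>S7; S8-b>S11; S9-a>S11; S9-b>S9; S10-a>S1; S10-b>S12; S11-a>S12; S11-b>S11; S12-a>S6; S12-b>S12

Run two small machines in parallel and take their product. The first has 4 states tracking whether and how much of `abb` has been seen; the second has 4 states tracking the count of `a`s modulo 4. A product state is a pair (one from each), accepting exactly when both do.
A 13-state machine:
          a    b  
>  S0     S1   S0 
   S1     S2   S3 
   S2     S4   S5 
   S3     S2   S6 
   S4     S7   S8 
   S5     S4   S9 
   S6     S9   S6 
   S7     S1  S10 
   S8     S7  S11 
 * S9    S11   S9 
   S10    S1  S12 
   S11   S12  S11 
   S12    S6  S12 
(> = start, * = accepting)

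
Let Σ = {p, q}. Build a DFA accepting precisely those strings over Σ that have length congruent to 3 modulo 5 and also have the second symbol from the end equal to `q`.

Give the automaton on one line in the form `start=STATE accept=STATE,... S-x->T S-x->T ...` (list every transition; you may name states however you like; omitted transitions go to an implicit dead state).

Run two small machines in parallel and take their product. One (5 states) tracks the input length modulo 5; the other (7 states) tracks the last 2 symbols read. Each combined state is a pair, one component from each; accept when both components accept.
A 23-state machine:
       p  q 
>  A   B  C 
   B   D  E 
   C   F  G 
   D   H  I 
   E   J  K 
   F   H  I 
   G   J  K 
   H   L  M 
   I   N  O 
 * J   L  M 
 * K   N  O 
   L   P  Q 
   M   R  S 
   N   P  Q 
   O   R  S 
   P   T  U 
   Q   V  W 
   R   T  U 
   S   V  W 
   T   D  E 
   U   F  G 
   V   D  E 
   W   F  G 
(> = start, * = accepting)

start=A accept=J,K A-p->B A-q->C B-p->D B-q->E C-p->F C-q->G D-p->H D-q->I E-p->J E-q->K F-p->H F-q->I G-p->J G-q->K H-p->L H-q->M I-p->N I-q->O J-p->L J-q->M K-p->N K-q->O L-p->P L-q->Q M-p->R M-q->S N-p->P N-q->Q O-p->R O-q->S P-p->T P-q->U Q-p->V Q-q->W R-p->T R-q->U S-p->V S-q->W T-p->D T-q->E U-p->F U-q->G V-p->D V-q->E W-p->F W-q->G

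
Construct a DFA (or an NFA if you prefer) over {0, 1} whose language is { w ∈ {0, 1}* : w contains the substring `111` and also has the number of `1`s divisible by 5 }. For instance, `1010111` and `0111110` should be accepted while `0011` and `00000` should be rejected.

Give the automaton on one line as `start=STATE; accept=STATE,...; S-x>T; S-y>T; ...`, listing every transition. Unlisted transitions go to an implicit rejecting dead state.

Handle the two conditions separately and then intersect. The first has 4 states tracking whether and how much of `111` has been seen; the second has 5 states tracking the count of `1`s modulo 5. A product state is a pair (one from each), accepting exactly when both do.
A 20-state machine:
          0    1  
>  q0     q0   q1 
   q1     q2   q3 
   q2     q2   q4 
   q3     q5   q6 
   q4     q5   q7 
   q5     q5   q8 
   q6     q6   q9 
   q7    q10   q9 
   q8    q10  q11 
   q9     q9  q12 
   q10   q10  q13 
   q11   q14  q12 
 * q12   q12  q15 
   q13   q14  q16 
   q14   q14  q17 
   q15   q15  q18 
   q16    q0  q15 
   q17    q0  q19 
   q18   q18   q6 
   q19    q2  q18 
(> = start, * = accepting)

start=q0; accept=q12; q0-0>q0; q0-1>q1; q1-0>q2; q1-1>q3; q2-0>q2; q2-1>q4; q3-0>q5; q3-1>q6; q4-0>q5; q4-1>q7; q5-0>q5; q5-1>q8; q6-0>q6; q6-1>q9; q7-0>q10; q7-1>q9; q8-0>q10; q8-1>q11; q9-0>q9; q9-1>q12; q10-0>q10; q10-1>q13; q11-0>q14; q11-1>q12; q12-0>q12; q12-1>q15; q13-0>q14; q13-1>q16; q14-0>q14; q14-1>q17; q15-0>q15; q15-1>q18; q16-0>q0; q16-1>q15; q17-0>q0; q17-1>q19; q18-0>q18; q18-1>q6; q19-0>q2; q19-1>q18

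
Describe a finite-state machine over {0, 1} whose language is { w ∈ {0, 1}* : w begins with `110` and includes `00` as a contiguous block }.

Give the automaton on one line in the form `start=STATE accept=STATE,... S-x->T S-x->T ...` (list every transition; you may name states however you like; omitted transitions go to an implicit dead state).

Handle the two conditions separately and then intersect. One (5 states) tracks whether the input so far still matches the prefix `110`; the other (3 states) tracks whether and how much of `00` has been seen. Each combined state is a pair, one component from each; accept when both components accept. Minimizing collapses redundant product states.
7 states suffice.
       0  1 
>  A   B  C 
   B   B  B 
   C   B  D 
   D   E  B 
   E   F  G 
 * F   F  F 
   G   E  G 
(> = start, * = accepting)

start=A accept=F A-0->B A-1->C B-0->B B-1->B C-0->B C-1->D D-0->E D-1->B E-0->F E-1->G F-0->F F-1->F G-0->E G-1->G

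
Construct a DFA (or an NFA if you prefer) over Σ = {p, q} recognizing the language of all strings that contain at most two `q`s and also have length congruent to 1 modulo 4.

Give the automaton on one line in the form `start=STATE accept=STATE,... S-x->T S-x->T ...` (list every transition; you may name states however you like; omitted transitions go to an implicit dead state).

Handle the two conditions separately and then intersect. One (4 states) tracks the count of `q`s, saturating at 3; the other (4 states) tracks the input length modulo 4. Each combined state is a pair, one component from each; accept when both components accept. After merging equivalent states the machine shrinks.
A 13-state machine:
          p    q  
>  s0     s1   s2 
 * s1     s3   s4 
 * s2     s4   s5 
   s3     s6   s7 
   s4     s7   s8 
   s5     s8   s9 
   s6     s0  s10 
   s7    s10  s11 
   s8    s11   s9 
   s9     s9   s9 
   s10    s2  s12 
   s11   s12   s9 
 * s12    s5   s9 
(> = start, * = accepting)

start=s0 accept=s1,s2,s12 s0-p->s1 s0-q->s2 s1-p->s3 s1-q->s4 s2-p->s4 s2-q->s5 s3-p->s6 s3-q->s7 s4-p->s7 s4-q->s8 s5-p->s8 s5-q->s9 s6-p->s0 s6-q->s10 s7-p->s10 s7-q->s11 s8-p->s11 s8-q->s9 s9-p->s9 s9-q->s9 s10-p->s2 s10-q->s12 s11-p->s12 s11-q->s9 s12-p->s5 s12-q->s9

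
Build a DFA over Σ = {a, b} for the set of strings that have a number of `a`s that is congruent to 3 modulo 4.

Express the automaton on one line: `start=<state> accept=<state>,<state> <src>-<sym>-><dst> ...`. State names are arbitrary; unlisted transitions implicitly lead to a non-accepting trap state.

Keep the running count of `a`s modulo 4: each `a` advances along the cycle q0 → q1 → q2 → q3 → q0 while other symbols loop. Accept at q3.
        a   b  
>  q0   q1  q0 
   q1   q2  q1 
   q2   q3  q2 
 * q3   q0  q3 
(> = start, * = accepting)

start=q0 accept=q3 q0-a->q1 q0-b->q0 q1-a->q2 q1-b->q1 q2-a->q3 q2-b->q2 q3-a->q0 q3-b->q3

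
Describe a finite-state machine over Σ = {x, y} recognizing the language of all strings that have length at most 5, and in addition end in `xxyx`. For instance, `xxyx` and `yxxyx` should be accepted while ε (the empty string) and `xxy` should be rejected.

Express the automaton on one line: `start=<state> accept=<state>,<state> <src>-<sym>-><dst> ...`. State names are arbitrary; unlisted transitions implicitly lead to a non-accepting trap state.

Handle the two conditions separately and then intersect. The first has 7 states tracking the input length, saturating at 6; the second has 5 states tracking how much of the suffix `xxyx` has currently been matched. A product state is a pair (one from each), accepting exactly when both do. Equivalent product states are then merged.
        x   y  
>  q0   q1  q2 
   q1   q3  q4 
   q2   q5  q4 
   q3   q6  q7 
   q4   q4  q4 
   q5   q6  q4 
   q6   q4  q7 
   q7   q8  q4 
 * q8   q4  q4 
(> = start, * = accepting)

start=q0 accept=q8 q0-x->q1 q0-y->q2 q1-x->q3 q1-y->q4 q2-x->q5 q2-y->q4 q3-x->q6 q3-y->q7 q4-x->q4 q4-y->q4 q5-x->q6 q5-y->q4 q6-x->q4 q6-y->q7 q7-x->q8 q7-y->q4 q8-x->q4 q8-y->q4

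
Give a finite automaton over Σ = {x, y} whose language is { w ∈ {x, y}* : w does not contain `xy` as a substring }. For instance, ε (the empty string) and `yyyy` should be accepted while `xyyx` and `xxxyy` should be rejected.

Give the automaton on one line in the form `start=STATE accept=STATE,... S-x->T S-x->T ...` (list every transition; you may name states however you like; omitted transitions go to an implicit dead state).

start=S0 accept=S0,S1 S0-x->S1 S0-y->S0 S1-x->S1 S1-y->S2 S2-x->S2 S2-y->S2

This is the complement of 'contains `xy`'. Use the same substring-matching states — S0 through S2 holding how much of `xy` has just been matched — but flip the accepting set: everything except the trap S2 accepts.
        x   y  
>* S0   S1  S0 
 * S1   S1  S2 
   S2   S2  S2 
(> = start, * = accepting)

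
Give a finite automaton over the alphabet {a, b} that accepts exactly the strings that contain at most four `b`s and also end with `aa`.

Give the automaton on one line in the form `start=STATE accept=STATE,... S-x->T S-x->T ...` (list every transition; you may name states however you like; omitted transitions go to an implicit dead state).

Build one automaton per condition and run them in lockstep. The first has 6 states tracking the count of `b`s, saturating at 5; the second has 3 states tracking how much of the suffix `aa` has currently been matched. A product state is a pair (one from each), accepting exactly when both do.
18 states suffice.
          a    b  
>  s0     s1   s2 
   s1     s3   s2 
   s2     s4   s5 
 * s3     s3   s2 
   s4     s6   s5 
   s5     s7   s8 
 * s6     s6   s5 
   s7     s9   s8 
   s8    s10  s11 
 * s9     s9   s8 
   s10   s12  s11 
   s11   s13  s14 
 * s12   s12  s11 
   s13   s15  s14 
   s14   s16  s14 
 * s15   s15  s14 
   s16   s17  s14 
   s17   s17  s14 
(> = start, * = accepting)

start=s0 accept=s3,s6,s9,s12,s15 s0-a->s1 s0-b->s2 s1-a->s3 s1-b->s2 s2-a->s4 s2-b->s5 s3-a->s3 s3-b->s2 s4-a->s6 s4-b->s5 s5-a->s7 s5-b->s8 s6-a->s6 s6-b->s5 s7-a->s9 s7-b->s8 s8-a->s10 s8-b->s11 s9-a->s9 s9-b->s8 s10-a->s12 s10-b->s11 s11-a->s13 s11-b->s14 s12-a->s12 s12-b->s11 s13-a->s15 s13-b->s14 s14-a->s16 s14-b->s14 s15-a->s15 s15-b->s14 s16-a->s17 s16-b->s14 s17-a->s17 s17-b->s14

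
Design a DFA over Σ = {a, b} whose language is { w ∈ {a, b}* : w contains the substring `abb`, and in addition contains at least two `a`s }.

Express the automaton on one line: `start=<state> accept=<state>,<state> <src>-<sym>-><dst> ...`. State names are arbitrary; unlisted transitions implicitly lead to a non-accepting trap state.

start=S0 accept=S8,S9 S0-a->S1 S0-b->S0 S1-a->S2 S1-b->S3 S2-a->S4 S2-b->S5 S3-a->S2 S3-b->S6 S4-a->S4 S4-b->S7 S5-a->S4 S5-b->S8 S6-a->S8 S6-b->S6 S7-a->S4 S7-b->S9 S8-a->S9 S8-b->S8 S9-a->S9 S9-b->S9

Run two small machines in parallel and take their product. The first has 4 states tracking whether and how much of `abb` has been seen; the second has 4 states tracking the count of `a`s, saturating at 3. A product state is a pair (one from each), accepting exactly when both do.
10 states suffice.
        a   b  
>  S0   S1  S0 
   S1   S2  S3 
   S2   S4  S5 
   S3   S2  S6 
   S4   S4  S7 
   S5   S4  S8 
   S6   S8  S6 
   S7   S4  S9 
 * S8   S9  S8 
 * S9   S9  S9 
(> = start, * = accepting)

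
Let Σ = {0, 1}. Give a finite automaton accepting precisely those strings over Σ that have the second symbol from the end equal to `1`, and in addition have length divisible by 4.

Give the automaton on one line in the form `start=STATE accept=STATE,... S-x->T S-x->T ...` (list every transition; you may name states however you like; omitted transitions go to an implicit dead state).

start=s0 accept=s5 s0-0->s1 s0-1->s1 s1-0->s2 s1-1->s2 s2-0->s3 s2-1->s4 s3-0->s0 s3-1->s0 s4-0->s5 s4-1->s5 s5-0->s1 s5-1->s1

Build one automaton per condition and run them in lockstep. The first has 7 states tracking the last 2 symbols read; the second has 4 states tracking the input length modulo 4. A product state is a pair (one from each), accepting exactly when both do. After merging equivalent states the machine shrinks.
A 6-state machine:
        0   1  
>  s0   s1  s1 
   s1   s2  s2 
   s2   s3  s4 
   s3   s0  s0 
   s4   s5  s5 
 * s5   s1  s1 
(> = start, * = accepting)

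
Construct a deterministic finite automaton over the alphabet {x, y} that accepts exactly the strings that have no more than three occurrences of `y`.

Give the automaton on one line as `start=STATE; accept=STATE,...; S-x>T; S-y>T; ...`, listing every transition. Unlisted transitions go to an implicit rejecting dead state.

Count `y`s, saturating at 4: states A through D mean 0 through 3 `y`s seen; E means more than 3. Each `y` increments (capped at E); other symbols loop. Accept from {A, B, C, D}.
With 5 states:
       x  y 
>* A   A  B 
 * B   B  C 
 * C   C  D 
 * D   D  E 
   E   E  E 
(> = start, * = accepting)

start=A; accept=A,B,C,D; A-x>A; A-y>B; B-x>B; B-y>C; C-x>C; C-y>D; D-x>D; D-y>E; E-x>E; E-y>E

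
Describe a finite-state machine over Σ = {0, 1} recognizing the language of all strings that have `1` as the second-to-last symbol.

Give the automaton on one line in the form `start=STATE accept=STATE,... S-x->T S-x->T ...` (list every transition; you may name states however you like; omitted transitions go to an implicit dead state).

start=q0 accept=q5,q6 q0-0->q1 q0-1->q2 q1-0->q3 q1-1->q4 q2-0->q5 q2-1->q6 q3-0->q3 q3-1->q4 q4-0->q5 q4-1->q6 q5-0->q3 q5-1->q4 q6-0->q5 q6-1->q6

A DFA must remember the last 2 symbols (since which symbol is second-to-last isn't known until the input ends). Use one state per possible window of the last ≤2 symbols; accept from those whose window starts with `1`.
        0   1  
>  q0   q1  q2 
   q1   q3  q4 
   q2   q5  q6 
   q3   q3  q4 
   q4   q5  q6 
 * q5   q3  q4 
 * q6   q5  q6 
(> = start, * = accepting)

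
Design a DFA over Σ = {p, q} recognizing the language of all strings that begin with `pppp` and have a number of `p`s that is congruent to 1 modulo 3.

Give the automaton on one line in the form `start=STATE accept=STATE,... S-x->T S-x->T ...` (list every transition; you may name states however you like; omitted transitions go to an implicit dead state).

Handle the two conditions separately and then intersect. The first has 6 states tracking whether the input so far still matches the prefix `pppp`; the second has 3 states tracking the count of `p`s modulo 3. A product state is a pair (one from each), accepting exactly when both do. Minimizing collapses redundant product states.
8 states suffice.
       p  q 
>  A   B  C 
   B   D  C 
   C   C  C 
   D   E  C 
   E   F  C 
 * F   G  F 
   G   H  G 
   H   F  H 
(> = start, * = accepting)

start=A accept=F A-p->B A-q->C B-p->D B-q->C C-p->C C-q->C D-p->E D-q->C E-p->F E-q->C F-p->G F-q->F G-p->H G-q->G H-p->F H-q->H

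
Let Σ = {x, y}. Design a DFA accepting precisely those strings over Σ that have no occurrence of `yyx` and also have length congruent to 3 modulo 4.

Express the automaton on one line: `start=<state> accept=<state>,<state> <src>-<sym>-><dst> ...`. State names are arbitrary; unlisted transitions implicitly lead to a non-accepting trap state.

start=q0 accept=q6,q7,q8 q0-x->q1 q0-y->q2 q1-x->q3 q1-y->q4 q2-x->q3 q2-y->q5 q3-x->q6 q3-y->q7 q4-x->q6 q4-y->q8 q5-x->q9 q5-y->q8 q6-x->q0 q6-y->q10 q7-x->q0 q7-y->q11 q8-x->q9 q8-y->q11 q9-x->q9 q9-y->q9 q10-x->q1 q10-y->q12 q11-x->q9 q11-y->q12 q12-x->q9 q12-y->q5

Build one automaton per condition and run them in lockstep. The first has 4 states tracking partial matches of the forbidden pattern `yyx`; the second has 4 states tracking the input length modulo 4. A product state is a pair (one from each), accepting exactly when both do. Minimizing collapses redundant product states.
          x    y  
>  q0     q1   q2 
   q1     q3   q4 
   q2     q3   q5 
   q3     q6   q7 
   q4     q6   q8 
   q5     q9   q8 
 * q6     q0  q10 
 * q7     q0  q11 
 * q8     q9  q11 
   q9     q9   q9 
   q10    q1  q12 
   q11    q9  q12 
   q12    q9   q5 
(> = start, * = accepting)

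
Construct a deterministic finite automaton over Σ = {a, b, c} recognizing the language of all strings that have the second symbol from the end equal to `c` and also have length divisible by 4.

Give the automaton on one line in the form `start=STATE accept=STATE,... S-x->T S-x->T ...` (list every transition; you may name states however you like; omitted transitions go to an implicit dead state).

Handle the two conditions separately and then intersect. The first has 13 states tracking the last 2 symbols read; the second has 4 states tracking the input length modulo 4. A product state is a pair (one from each), accepting exactly when both do. Minimizing collapses redundant product states.
6 states suffice.
        a   b   c  
>  S0   S1  S1  S1 
   S1   S2  S2  S2 
   S2   S3  S3  S4 
   S3   S0  S0  S0 
   S4   S5  S5  S5 
 * S5   S1  S1  S1 
(> = start, * = accepting)

start=S0 accept=S5 S0-a->S1 S0-b->S1 S0-c->S1 S1-a->S2 S1-b->S2 S1-c->S2 S2-a->S3 S2-b->S3 S2-c->S4 S3-a->S0 S3-b->S0 S3-c->S0 S4-a->S5 S4-b->S5 S4-c->S5 S5-a->S1 S5-b->S1 S5-c->S1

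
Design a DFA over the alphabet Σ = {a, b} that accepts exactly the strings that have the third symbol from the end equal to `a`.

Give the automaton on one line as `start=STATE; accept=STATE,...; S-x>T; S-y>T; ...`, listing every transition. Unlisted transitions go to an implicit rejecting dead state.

start=s0; accept=s7,s8,s9,s10; s0-a>s1; s0-b>s2; s1-a>s3; s1-b>s4; s2-a>s5; s2-b>s6; s3-a>s7; s3-b>s8; s4-a>s9; s4-b>s10; s5-a>s11; s5-b>s12; s6-a>s13; s6-b>s14; s7-a>s7; s7-b>s8; s8-a>s9; s8-b>s10; s9-a>s11; s9-b>s12; s10-a>s13; s10-b>s14; s11-a>s7; s11-b>s8; s12-a>s9; s12-b>s10; s13-a>s11; s13-b>s12; s14-a>s13; s14-b>s14

Because acceptance depends on a position counted from the end, the machine has to buffer the most recent 3 symbols. Make each state the string of the last up-to-3 symbols read; on input `x` shift the window left and append `x`. Accept when the buffered window has length 3 and begins with `a`.
          a    b  
>  s0     s1   s2 
   s1     s3   s4 
   s2     s5   s6 
   s3     s7   s8 
   s4     s9  s10 
   s5    s11  s12 
   s6    s13  s14 
 * s7     s7   s8 
 * s8     s9  s10 
 * s9    s11  s12 
 * s10   s13  s14 
   s11    s7   s8 
   s12    s9  s10 
   s13   s11  s12 
   s14   s13  s14 
(> = start, * = accepting)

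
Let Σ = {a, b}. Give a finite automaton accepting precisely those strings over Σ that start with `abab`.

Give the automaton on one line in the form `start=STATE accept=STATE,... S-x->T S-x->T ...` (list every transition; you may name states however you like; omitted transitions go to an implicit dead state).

start=s0 accept=s4 s0-a->s1 s0-b->s5 s1-a->s5 s1-b->s2 s2-a->s3 s2-b->s5 s3-a->s5 s3-b->s4 s4-a->s4 s4-b->s4 s5-a->s5 s5-b->s5

Check the first 4 symbols one by one: s0 through s3 record how many have matched `abab` so far; any wrong symbol goes to the dead state s5. After all 4 match we enter the accepting sink s4.
6 states suffice.
        a   b  
>  s0   s1  s5 
   s1   s5  s2 
   s2   s3  s5 
   s3   s5  s4 
 * s4   s4  s4 
   s5   s5  s5 
(> = start, * = accepting)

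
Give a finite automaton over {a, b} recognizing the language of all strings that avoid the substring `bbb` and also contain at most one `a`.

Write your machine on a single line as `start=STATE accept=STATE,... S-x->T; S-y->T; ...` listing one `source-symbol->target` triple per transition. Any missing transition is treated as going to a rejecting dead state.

Build one automaton per condition and run them in lockstep. The first has 4 states tracking partial matches of the forbidden pattern `bbb`; the second has 3 states tracking the count of `a`s, saturating at 2. A product state is a pair (one from each), accepting exactly when both do. Equivalent product states are then merged.
        a   b  
>* q0   q1  q2 
 * q1   q3  q4 
 * q2   q1  q5 
   q3   q3  q3 
 * q4   q3  q6 
 * q5   q1  q3 
 * q6   q3  q3 
(> = start, * = accepting)

start=q0; accept=q0,q1,q2,q4,q5,q6; q0-a->q1; q0-b->q2; q1-a->q3; q1-b->q4; q2-a->q1; q2-b->q5; q3-a->q3; q3-b->q3; q4-a->q3; q4-b->q6; q5-a->q1; q5-b->q3; q6-a->q3; q6-b->q3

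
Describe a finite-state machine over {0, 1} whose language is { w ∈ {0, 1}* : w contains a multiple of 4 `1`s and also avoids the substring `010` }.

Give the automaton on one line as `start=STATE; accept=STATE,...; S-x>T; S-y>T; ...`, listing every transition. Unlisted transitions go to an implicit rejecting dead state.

start=q0; accept=q0,q1,q12; q0-0>q1; q0-1>q2; q1-0>q1; q1-1>q3; q2-0>q4; q2-1>q5; q3-0>q6; q3-1>q5; q4-0>q4; q4-1>q7; q5-0>q8; q5-1>q9; q6-0>q6; q6-1>q6; q7-0>q6; q7-1>q9; q8-0>q8; q8-1>q10; q9-0>q11; q9-1>q0; q10-0>q6; q10-1>q0; q11-0>q11; q11-1>q12; q12-0>q6; q12-1>q2

Handle the two conditions separately and then intersect. One (4 states) tracks the count of `1`s modulo 4; the other (4 states) tracks partial matches of the forbidden pattern `010`. Each combined state is a pair, one component from each; accept when both components accept. Minimizing collapses redundant product states.
          0    1  
>* q0     q1   q2 
 * q1     q1   q3 
   q2     q4   q5 
   q3     q6   q5 
   q4     q4   q7 
   q5     q8   q9 
   q6     q6   q6 
   q7     q6   q9 
   q8     q8  q10 
   q9    q11   q0 
   q10    q6   q0 
   q11   q11  q12 
 * q12    q6   q2 
(> = start, * = accepting)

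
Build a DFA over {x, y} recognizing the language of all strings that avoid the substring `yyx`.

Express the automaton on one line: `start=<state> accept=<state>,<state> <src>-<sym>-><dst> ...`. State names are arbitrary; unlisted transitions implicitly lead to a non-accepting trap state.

start=s0 accept=s0,s1,s2 s0-x->s0 s0-y->s1 s1-x->s0 s1-y->s2 s2-x->s3 s2-y->s2 s3-x->s3 s3-y->s3

Track partial matches of the forbidden pattern `yyx`. State s3 is a dead state reached once `yyx` has occurred; every other state accepts. s0 means no part of `yyx` is currently matched.
With 4 states:
        x   y  
>* s0   s0  s1 
 * s1   s0  s2 
 * s2   s3  s2 
   s3   s3  s3 
(> = start, * = accepting)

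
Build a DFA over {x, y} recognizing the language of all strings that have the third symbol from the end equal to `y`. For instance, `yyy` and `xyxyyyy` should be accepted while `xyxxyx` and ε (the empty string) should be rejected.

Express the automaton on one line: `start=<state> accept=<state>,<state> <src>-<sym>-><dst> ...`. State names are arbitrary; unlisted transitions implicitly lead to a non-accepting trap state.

A DFA must remember the last 3 symbols (since which symbol is third-to-last isn't known until the input ends). Use one state per possible window of the last ≤3 symbols; accept from those whose window starts with `y`.
A 15-state machine:
          x    y  
>  q0     q1   q2 
   q1     q3   q4 
   q2     q5   q6 
   q3     q7   q8 
   q4     q9  q10 
   q5    q11  q12 
   q6    q13  q14 
   q7     q7   q8 
   q8     q9  q10 
   q9    q11  q12 
   q10   q13  q14 
 * q11    q7   q8 
 * q12    q9  q10 
 * q13   q11  q12 
 * q14   q13  q14 
(> = start, * = accepting)

start=q0 accept=q11,q12,q13,q14 q0-x->q1 q0-y->q2 q1-x->q3 q1-y->q4 q2-x->q5 q2-y->q6 q3-x->q7 q3-y->q8 q4-x->q9 q4-y->q10 q5-x->q11 q5-y->q12 q6-x->q13 q6-y->q14 q7-x->q7 q7-y->q8 q8-x->q9 q8-y->q10 q9-x->q11 q9-y->q12 q10-x->q13 q10-y->q14 q11-x->q7 q11-y->q8 q12-x->q9 q12-y->q10 q13-x->q11 q13-y->q12 q14-x->q13 q14-y->q14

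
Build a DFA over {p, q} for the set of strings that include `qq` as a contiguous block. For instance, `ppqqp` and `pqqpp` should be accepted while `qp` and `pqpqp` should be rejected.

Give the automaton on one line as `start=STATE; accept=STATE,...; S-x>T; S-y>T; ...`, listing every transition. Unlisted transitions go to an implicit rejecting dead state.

start=A; accept=C; A-p>A; A-q>B; B-p>A; B-q>C; C-p>C; C-q>C

Track how much of `qq` has been matched so far: state A is no progress, C is the absorbing accept state reached once `qq` has occurred. Intermediate states record partial matches; on a mismatch, fall back to the longest reusable overlap.
A 3-state machine:
       p  q 
>  A   A  B 
   B   A  C 
 * C   C  C 
(> = start, * = accepting)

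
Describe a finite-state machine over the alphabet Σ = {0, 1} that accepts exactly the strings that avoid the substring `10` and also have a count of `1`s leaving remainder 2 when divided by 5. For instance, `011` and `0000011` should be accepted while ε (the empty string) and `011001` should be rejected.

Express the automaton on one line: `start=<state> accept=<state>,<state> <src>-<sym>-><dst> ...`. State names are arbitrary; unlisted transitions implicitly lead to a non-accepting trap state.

Build one automaton per condition and run them in lockstep. The first has 3 states tracking partial matches of the forbidden pattern `10`; the second has 5 states tracking the count of `1`s modulo 5. A product state is a pair (one from each), accepting exactly when both do. Equivalent product states are then merged.
7 states suffice.
        0   1  
>  q0   q0  q1 
   q1   q2  q3 
   q2   q2  q2 
 * q3   q2  q4 
   q4   q2  q5 
   q5   q2  q6 
   q6   q2  q1 
(> = start, * = accepting)

start=q0 accept=q3 q0-0->q0 q0-1->q1 q1-0->q2 q1-1->q3 q2-0->q2 q2-1->q2 q3-0->q2 q3-1->q4 q4-0->q2 q4-1->q5 q5-0->q2 q5-1->q6 q6-0->q2 q6-1->q1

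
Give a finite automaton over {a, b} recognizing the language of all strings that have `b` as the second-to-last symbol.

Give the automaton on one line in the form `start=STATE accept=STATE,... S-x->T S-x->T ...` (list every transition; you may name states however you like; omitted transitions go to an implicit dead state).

A DFA must remember the last 2 symbols (since which symbol is second-to-last isn't known until the input ends). Use one state per possible window of the last ≤2 symbols; accept from those whose window starts with `b`.
A 7-state machine:
        a   b  
>  q0   q1  q2 
   q1   q3  q4 
   q2   q5  q6 
   q3   q3  q4 
   q4   q5  q6 
 * q5   q3  q4 
 * q6   q5  q6 
(> = start, * = accepting)

start=q0 accept=q5,q6 q0-a->q1 q0-b->q2 q1-a->q3 q1-b->q4 q2-a->q5 q2-b->q6 q3-a->q3 q3-b->q4 q4-a->q5 q4-b->q6 q5-a->q3 q5-b->q4 q6-a->q5 q6-b->q6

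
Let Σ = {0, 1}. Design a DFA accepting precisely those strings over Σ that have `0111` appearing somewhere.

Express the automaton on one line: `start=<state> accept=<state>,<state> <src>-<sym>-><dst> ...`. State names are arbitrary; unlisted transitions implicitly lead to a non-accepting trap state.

States q0..q3 record the length of the longest prefix of `0111` that matches the current input suffix. Reaching q4 means `0111` has been seen, and we stay there forever. Accept from q4.
        0   1  
>  q0   q1  q0 
   q1   q1  q2 
   q2   q1  q3 
   q3   q1  q4 
 * q4   q4  q4 
(> = start, * = accepting)

start=q0 accept=q4 q0-0->q1 q0-1->q0 q1-0->q1 q1-1->q2 q2-0->q1 q2-1->q3 q3-0->q1 q3-1->q4 q4-0->q4 q4-1->q4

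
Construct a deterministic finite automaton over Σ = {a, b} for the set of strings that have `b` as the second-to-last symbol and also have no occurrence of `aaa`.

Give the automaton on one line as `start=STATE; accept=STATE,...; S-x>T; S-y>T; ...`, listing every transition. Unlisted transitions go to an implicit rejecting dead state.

Handle the two conditions separately and then intersect. One (7 states) tracks the last 2 symbols read; the other (4 states) tracks partial matches of the forbidden pattern `aaa`. Each combined state is a pair, one component from each; accept when both components accept. After merging equivalent states the machine shrinks.
        a   b  
>  q0   q1  q2 
   q1   q3  q2 
   q2   q4  q5 
   q3   q6  q2 
 * q4   q3  q2 
 * q5   q4  q5 
   q6   q6  q6 
(> = start, * = accepting)

start=q0; accept=q4,q5; q0-a>q1; q0-b>q2; q1-a>q3; q1-b>q2; q2-a>q4; q2-b>q5; q3-a>q6; q3-b>q2; q4-a>q3; q4-b>q2; q5-a>q4; q5-b>q5; q6-a>q6; q6-b>q6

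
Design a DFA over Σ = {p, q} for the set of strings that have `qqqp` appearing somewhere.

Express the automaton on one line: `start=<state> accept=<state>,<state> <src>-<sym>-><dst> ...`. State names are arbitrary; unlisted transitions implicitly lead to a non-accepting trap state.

start=A accept=E A-p->A A-q->B B-p->A B-q->C C-p->A C-q->D D-p->E D-q->D E-p->E E-q->E

States A..D record the length of the longest prefix of `qqqp` that matches the current input suffix. Reaching E means `qqqp` has been seen, and we stay there forever. Accept from E.
       p  q 
>  A   A  B 
   B   A  C 
   C   A  D 
   D   E  D 
 * E   E  E 
(> = start, * = accepting)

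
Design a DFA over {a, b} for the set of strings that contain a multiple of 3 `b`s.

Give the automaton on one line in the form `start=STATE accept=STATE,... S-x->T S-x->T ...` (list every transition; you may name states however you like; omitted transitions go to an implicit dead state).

start=s0 accept=s0 s0-a->s0 s0-b->s1 s1-a->s1 s1-b->s2 s2-a->s2 s2-b->s0

Keep the running count of `b`s modulo 3: each `b` advances along the cycle s0 → s1 → s2 → s0 while other symbols loop. Accept at s0.
With 3 states:
        a   b  
>* s0   s0  s1 
   s1   s1  s2 
   s2   s2  s0 
(> = start, * = accepting)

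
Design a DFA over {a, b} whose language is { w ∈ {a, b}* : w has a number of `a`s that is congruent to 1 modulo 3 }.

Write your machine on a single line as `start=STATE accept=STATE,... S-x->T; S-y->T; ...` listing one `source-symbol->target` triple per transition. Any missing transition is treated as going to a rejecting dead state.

Keep the running count of `a`s modulo 3: each `a` advances along the cycle s0 → s1 → s2 → s0 while other symbols loop. Accept at s1.
3 states suffice.
        a   b  
>  s0   s1  s0 
 * s1   s2  s1 
   s2   s0  s2 
(> = start, * = accepting)

start=s0; accept=s1; s0-a->s1; s0-b->s0; s1-a->s2; s1-b->s1; s2-a->s0; s2-b->s2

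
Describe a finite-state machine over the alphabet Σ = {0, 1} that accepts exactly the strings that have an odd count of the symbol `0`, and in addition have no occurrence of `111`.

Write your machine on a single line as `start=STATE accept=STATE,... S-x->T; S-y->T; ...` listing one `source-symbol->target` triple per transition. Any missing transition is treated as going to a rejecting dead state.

start=s0; accept=s1,s3,s5; s0-0->s1; s0-1->s2; s1-0->s0; s1-1->s3; s2-0->s1; s2-1->s4; s3-0->s0; s3-1->s5; s4-0->s1; s4-1->s6; s5-0->s0; s5-1->s6; s6-0->s6; s6-1->s6

Build one automaton per condition and run them in lockstep. One (2 states) tracks the count of `0`s modulo 2; the other (4 states) tracks partial matches of the forbidden pattern `111`. Each combined state is a pair, one component from each; accept when both components accept. Equivalent product states are then merged.
        0   1  
>  s0   s1  s2 
 * s1   s0  s3 
   s2   s1  s4 
 * s3   s0  s5 
   s4   s1  s6 
 * s5   s0  s6 
   s6   s6  s6 
(> = start, * = accepting)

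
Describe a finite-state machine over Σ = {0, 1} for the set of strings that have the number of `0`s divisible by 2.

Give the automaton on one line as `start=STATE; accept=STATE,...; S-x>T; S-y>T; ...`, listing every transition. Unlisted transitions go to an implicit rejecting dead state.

start=A; accept=A; A-0>B; A-1>A; B-0>A; B-1>B

Keep the running count of `0`s modulo 2: each `0` advances along the cycle A → B → A while other symbols loop. Accept at A.
With 2 states:
       0  1 
>* A   B  A 
   B   A  B 
(> = start, * = accepting)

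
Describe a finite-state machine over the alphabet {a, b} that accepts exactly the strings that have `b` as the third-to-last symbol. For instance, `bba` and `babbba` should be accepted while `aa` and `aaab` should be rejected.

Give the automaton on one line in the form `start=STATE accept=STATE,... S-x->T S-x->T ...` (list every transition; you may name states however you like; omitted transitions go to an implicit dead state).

Because acceptance depends on a position counted from the end, the machine has to buffer the most recent 3 symbols. Make each state the string of the last up-to-3 symbols read; on input `x` shift the window left and append `x`. Accept when the buffered window has length 3 and begins with `b`.
15 states suffice.
          a    b  
>  S0     S1   S2 
   S1     S3   S4 
   S2     S5   S6 
   S3     S7   S8 
   S4     S9  S10 
   S5    S11  S12 
   S6    S13  S14 
   S7     S7   S8 
   S8     S9  S10 
   S9    S11  S12 
   S10   S13  S14 
 * S11    S7   S8 
 * S12    S9  S10 
 * S13   S11  S12 
 * S14   S13  S14 
(> = start, * = accepting)

start=S0 accept=S11,S12,S13,S14 S0-a->S1 S0-b->S2 S1-a->S3 S1-b->S4 S2-a->S5 S2-b->S6 S3-a->S7 S3-b->S8 S4-a->S9 S4-b->S10 S5-a->S11 S5-b->S12 S6-a->S13 S6-b->S14 S7-a->S7 S7-b->S8 S8-a->S9 S8-b->S10 S9-a->S11 S9-b->S12 S10-a->S13 S10-b->S14 S11-a->S7 S11-b->S8 S12-a->S9 S12-b->S10 S13-a->S11 S13-b->S12 S14-a->S13 S14-b->S14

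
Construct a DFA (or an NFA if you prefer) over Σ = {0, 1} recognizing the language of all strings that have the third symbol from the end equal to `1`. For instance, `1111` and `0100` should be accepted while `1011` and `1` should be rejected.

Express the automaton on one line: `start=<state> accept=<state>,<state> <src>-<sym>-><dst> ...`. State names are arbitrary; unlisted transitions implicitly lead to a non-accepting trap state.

Because acceptance depends on a position counted from the end, the machine has to buffer the most recent 3 symbols. Make each state the string of the last up-to-3 symbols read; on input `x` shift the window left and append `x`. Accept when the buffered window has length 3 and begins with `1`.
A 15-state machine:
          0    1  
>  s0     s1   s2 
   s1     s3   s4 
   s2     s5   s6 
   s3     s7   s8 
   s4     s9  s10 
   s5    s11  s12 
   s6    s13  s14 
   s7     s7   s8 
   s8     s9  s10 
   s9    s11  s12 
   s10   s13  s14 
 * s11    s7   s8 
 * s12    s9  s10 
 * s13   s11  s12 
 * s14   s13  s14 
(> = start, * = accepting)

start=s0 accept=s11,s12,s13,s14 s0-0->s1 s0-1->s2 s1-0->s3 s1-1->s4 s2-0->s5 s2-1->s6 s3-0->s7 s3-1->s8 s4-0->s9 s4-1->s10 s5-0->s11 s5-1->s12 s6-0->s13 s6-1->s14 s7-0->s7 s7-1->s8 s8-0->s9 s8-1->s10 s9-0->s11 s9-1->s12 s10-0->s13 s10-1->s14 s11-0->s7 s11-1->s8 s12-0->s9 s12-1->s10 s13-0->s11 s13-1->s12 s14-0->s13 s14-1->s14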